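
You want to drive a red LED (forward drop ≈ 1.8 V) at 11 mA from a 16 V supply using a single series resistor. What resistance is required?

The resistor drops V_S − V_D = 16 − 1.8 = 14.2 V at 11 mA.
R = 14.2 V / 11 mA = 1.29 kΩ.

R ≈ 1.3 kΩ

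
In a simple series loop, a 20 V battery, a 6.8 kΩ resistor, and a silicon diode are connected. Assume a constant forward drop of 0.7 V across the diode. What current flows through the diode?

KVL around the loop: 20 = V_D + I·R = 0.7 + I × 6.8 kΩ.
So I = (20 − 0.7) / 6.8 kΩ = 19.3 / 6.8 = 2.84 mA.

I ≈ 2.8 mA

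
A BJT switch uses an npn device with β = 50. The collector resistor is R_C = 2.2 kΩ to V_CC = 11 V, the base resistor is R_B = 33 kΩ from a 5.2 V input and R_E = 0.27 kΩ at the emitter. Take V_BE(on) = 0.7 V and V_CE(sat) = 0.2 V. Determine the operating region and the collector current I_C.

Assume active: I_B = (5.2 − 0.7)/(33 + 51×0.27) = 0.0962 mA, I_C = β·I_B = 4.81 mA.
Then V_CE = 11 − 4.81×2.2 − 4.91×0.27 = -0.909 V < 0.2 V — the active assumption fails.
Re-solve with V_CE = 0.2 V. KCL at the emitter: V_E/R_E = (V_BB−0.7−V_E)/R_B + (V_CC−0.2−V_E)/R_C, giving V_E = 1.2 V.
I_C = (V_CC − 0.2 − V_E)/R_C = (10.8 − 1.2)/2.2 = 4.36 mA.
Check: I_B = (4.5 − 1.2)/33 = 0.0999 mA, and β·I_B = 4.99 mA > I_C, confirming saturation.

saturation; I_C ≈ 4.4 mA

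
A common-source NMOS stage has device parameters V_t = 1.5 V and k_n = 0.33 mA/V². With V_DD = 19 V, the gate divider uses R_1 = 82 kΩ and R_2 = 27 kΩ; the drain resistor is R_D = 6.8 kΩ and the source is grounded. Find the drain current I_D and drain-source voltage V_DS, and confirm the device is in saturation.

V_G = V_DD·R_2/(R_1+R_2) = 19×27/109 = 4.71 V. With the source grounded, V_GS = V_G = 4.71 V.
Assume saturation: I_D = (k_n/2)(V_GS − V_t)² = (0.33/2)×(4.71 − 1.5)² = 0.165×3.21² = 1.7 mA.
V_DS = V_DD − I_D·R_D = 19 − 1.7×6.8 = 7.46 V.
Saturation requires V_DS ≥ V_GS − V_t = 3.21 V; 7.46 ≥ 3.21 ✓.

I_D ≈ 1.7 mA, V_DS ≈ 7.5 V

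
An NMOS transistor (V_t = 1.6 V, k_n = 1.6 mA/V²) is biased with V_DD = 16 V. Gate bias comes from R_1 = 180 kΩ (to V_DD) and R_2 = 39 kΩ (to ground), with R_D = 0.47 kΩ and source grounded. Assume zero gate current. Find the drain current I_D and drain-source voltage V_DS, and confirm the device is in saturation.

I_D ≈ 1.2 mA, V_DS ≈ 15 V

V_G = V_DD·R_2/(R_1+R_2) = 16×39/219 = 2.85 V. With the source grounded, V_GS = V_G = 2.85 V.
Assume saturation: I_D = (k_n/2)(V_GS − V_t)² = (1.6/2)×(2.85 − 1.6)² = 0.8×1.25² = 1.25 mA.
V_DS = V_DD − I_D·R_D = 16 − 1.25×0.47 = 15.4 V.
Saturation requires V_DS ≥ V_GS − V_t = 1.25 V; 15.4 ≥ 1.25 ✓.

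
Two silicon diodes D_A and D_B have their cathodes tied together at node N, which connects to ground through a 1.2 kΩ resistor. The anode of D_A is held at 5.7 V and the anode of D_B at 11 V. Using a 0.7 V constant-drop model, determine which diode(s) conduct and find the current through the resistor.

Only D_B conducts; I_R ≈ 8.6 mA

Assume both conduct. Then node N would need to be at both 5.7−0.7 = 5 V and 11−0.7 = 10.3 V, which is impossible.
Assume only D_B conducts: V_N = 11 − 0.7 = 10.3 V, so I_R = 10.3/1.2 = 8.58 mA.
Check D_A: its anode-to-cathode voltage is 5.7 − 10.3 = -4.6 V < 0.7 V, so it is off. The assumption is consistent.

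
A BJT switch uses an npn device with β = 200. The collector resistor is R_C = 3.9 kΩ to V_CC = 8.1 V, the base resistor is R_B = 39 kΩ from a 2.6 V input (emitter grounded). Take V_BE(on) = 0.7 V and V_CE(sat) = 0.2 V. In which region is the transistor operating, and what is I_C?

saturation; I_C ≈ 2 mA

Assume active: I_B = (2.6 − 0.7)/39 = 0.0487 mA, giving I_C = β·I_B = 9.74 mA.
But then V_CE = 8.1 − 9.74×3.9 = -29.9 V < V_CE(sat) = 0.2 V — impossible in the active region.
So the transistor is saturated. With V_CE = 0.2 V, I_C = (V_CC − 0.2)/R_C = 7.9/3.9 = 2.03 mA.
Check: β·I_B = 9.74 mA > I_C = 2.03 mA, confirming saturation.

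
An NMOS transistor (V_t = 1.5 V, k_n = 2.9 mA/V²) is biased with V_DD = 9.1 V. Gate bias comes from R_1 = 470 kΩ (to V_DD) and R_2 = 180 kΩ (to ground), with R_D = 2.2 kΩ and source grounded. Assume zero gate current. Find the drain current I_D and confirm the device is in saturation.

V_G = V_DD·R_2/(R_1+R_2) = 9.1×180/650 = 2.52 V. With the source grounded, V_GS = V_G = 2.52 V.
Assume saturation: I_D = (k_n/2)(V_GS − V_t)² = (2.9/2)×(2.52 − 1.5)² = 1.45×1.02² = 1.51 mA.
V_DS = V_DD − I_D·R_D = 9.1 − 1.51×2.2 = 5.78 V.
Saturation requires V_DS ≥ V_GS − V_t = 1.02 V; 5.78 ≥ 1.02 ✓.

I_D ≈ 1.5 mA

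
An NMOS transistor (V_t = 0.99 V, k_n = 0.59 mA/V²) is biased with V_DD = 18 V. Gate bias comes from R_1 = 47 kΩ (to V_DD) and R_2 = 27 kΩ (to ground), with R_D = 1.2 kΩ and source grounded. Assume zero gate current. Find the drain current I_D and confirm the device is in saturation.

V_G = V_DD·R_2/(R_1+R_2) = 18×27/74 = 6.57 V. With the source grounded, V_GS = V_G = 6.57 V.
Assume saturation: I_D = (k_n/2)(V_GS − V_t)² = (0.59/2)×(6.57 − 0.99)² = 0.295×5.58² = 9.18 mA.
V_DS = V_DD − I_D·R_D = 18 − 9.18×1.2 = 6.99 V.
Saturation requires V_DS ≥ V_GS − V_t = 5.58 V; 6.99 ≥ 5.58 ✓.

I_D ≈ 9.2 mA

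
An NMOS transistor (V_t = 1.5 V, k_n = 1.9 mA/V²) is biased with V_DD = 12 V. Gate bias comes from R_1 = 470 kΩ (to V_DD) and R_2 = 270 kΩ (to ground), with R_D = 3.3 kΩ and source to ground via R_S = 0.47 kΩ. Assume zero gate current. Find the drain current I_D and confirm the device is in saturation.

V_G = V_DD·R_2/(R_1+R_2) = 12×270/740 = 4.38 V.
Assume saturation: I_D = (k_n/2)(V_GS − V_t)² with V_GS = V_G − I_D·R_S = 4.38 − 0.47·I_D.
Substituting gives 0.21·I_D² − 3.57·I_D + 7.87 = 0, with roots I_D = 2.6 or 14.4 mA.
The root I_D = 14.4 mA gives V_GS = -2.39 V ≤ V_t, so take I_D = 2.6 mA.
Then V_GS = 3.16 V and V_DS = V_DD − I_D(R_D+R_S) = 12 − 2.6×3.77 = 2.19 V.
Saturation requires V_DS ≥ V_GS − V_t = 1.66 V; 2.19 ≥ 1.66 ✓.

I_D ≈ 2.6 mA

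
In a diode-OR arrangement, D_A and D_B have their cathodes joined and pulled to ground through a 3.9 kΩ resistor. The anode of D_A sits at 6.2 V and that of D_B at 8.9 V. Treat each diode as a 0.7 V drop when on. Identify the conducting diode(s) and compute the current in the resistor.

Only D_B conducts; I_R ≈ 2.1 mA

Assume both conduct. Then node N would need to be at both 6.2−0.7 = 5.5 V and 8.9−0.7 = 8.2 V, which is impossible.
Assume only D_B conducts: V_N = 8.9 − 0.7 = 8.2 V, so I_R = 8.2/3.9 = 2.1 mA.
Check D_A: its anode-to-cathode voltage is 6.2 − 8.2 = -2 V < 0.7 V, so it is off. The assumption is consistent.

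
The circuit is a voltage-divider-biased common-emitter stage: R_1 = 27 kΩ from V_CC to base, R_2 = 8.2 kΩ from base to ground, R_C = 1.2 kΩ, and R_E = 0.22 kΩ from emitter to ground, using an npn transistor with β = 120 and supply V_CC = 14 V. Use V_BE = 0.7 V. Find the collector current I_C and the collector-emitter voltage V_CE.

Thevenize the base divider: V_Th = V_CC·R_2/(R_1+R_2) = 14×8.2/35.2 = 3.26 V, R_Th = R_1‖R_2 = 6.29 kΩ.
Base-emitter loop: V_Th = I_B·R_Th + V_BE + (β+1)I_B·R_E, so I_B = (3.26 − 0.7) / (6.29 + 121×0.22) = 0.0778 mA.
I_C = β·I_B = 120×0.0778 = 9.34 mA, and I_E = (β+1)I_B = 9.42 mA.
V_CE = V_CC − I_C·R_C − I_E·R_E = 14 − 9.34×1.2 − 9.42×0.22 = 0.721 V.
V_CE = 0.721 V > 0.2 V confirms active-region operation.

I_C ≈ 9.3 mA, V_CE ≈ 0.72 V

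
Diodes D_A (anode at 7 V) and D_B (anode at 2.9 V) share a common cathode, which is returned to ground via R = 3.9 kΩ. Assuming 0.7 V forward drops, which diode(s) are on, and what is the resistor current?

Assume both conduct. Then node N would need to be at both 7−0.7 = 6.3 V and 2.9−0.7 = 2.2 V, which is impossible.
Assume only D_A conducts: V_N = 7 − 0.7 = 6.3 V, so I_R = 6.3/3.9 = 1.62 mA.
Check D_B: its anode-to-cathode voltage is 2.9 − 6.3 = -3.4 V < 0.7 V, so it is off. The assumption is consistent.

Only D_A conducts; I_R ≈ 1.6 mA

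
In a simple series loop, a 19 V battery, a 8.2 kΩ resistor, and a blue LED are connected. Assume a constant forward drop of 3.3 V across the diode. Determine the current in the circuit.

I ≈ 1.9 mA

KVL around the loop: 19 = V_D + I·R = 3.3 + I × 8.2 kΩ.
So I = (19 − 3.3) / 8.2 kΩ = 15.7 / 8.2 = 1.91 mA.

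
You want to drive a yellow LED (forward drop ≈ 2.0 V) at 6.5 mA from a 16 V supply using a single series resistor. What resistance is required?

The resistor drops V_S − V_D = 16 − 2.0 = 14 V at 6.5 mA.
R = 14 V / 6.5 mA = 2.15 kΩ.

R ≈ 2.2 kΩ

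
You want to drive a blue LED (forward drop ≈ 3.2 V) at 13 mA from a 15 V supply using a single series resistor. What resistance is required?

R ≈ 0.91 kΩ

The resistor drops V_S − V_D = 15 − 3.2 = 11.8 V at 13 mA.
R = 11.8 V / 13 mA = 0.908 kΩ.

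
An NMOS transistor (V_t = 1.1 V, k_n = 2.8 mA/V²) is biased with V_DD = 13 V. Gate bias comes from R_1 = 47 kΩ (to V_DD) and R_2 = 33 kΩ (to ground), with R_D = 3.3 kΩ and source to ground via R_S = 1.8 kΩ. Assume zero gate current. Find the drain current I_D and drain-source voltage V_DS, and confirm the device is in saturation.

I_D ≈ 1.7 mA, V_DS ≈ 4.1 V

V_G = V_DD·R_2/(R_1+R_2) = 13×33/80 = 5.36 V.
Assume saturation: I_D = (k_n/2)(V_GS − V_t)² with V_GS = V_G − I_D·R_S = 5.36 − 1.8·I_D.
Substituting gives 4.54·I_D² − 22.5·I_D + 25.4 = 0, with roots I_D = 1.75 or 3.21 mA.
The root I_D = 3.21 mA gives V_GS = -0.414 V ≤ V_t, so take I_D = 1.75 mA.
Then V_GS = 2.22 V and V_DS = V_DD − I_D(R_D+R_S) = 13 − 1.75×5.1 = 4.09 V.
Saturation requires V_DS ≥ V_GS − V_t = 1.12 V; 4.09 ≥ 1.12 ✓.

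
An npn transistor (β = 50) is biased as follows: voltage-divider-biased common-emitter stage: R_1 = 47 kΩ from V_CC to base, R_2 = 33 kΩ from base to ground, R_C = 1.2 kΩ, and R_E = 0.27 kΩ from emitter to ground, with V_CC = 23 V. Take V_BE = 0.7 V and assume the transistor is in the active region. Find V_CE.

V_CE ≈ 3.4 V

Thevenize the base divider: V_Th = V_CC·R_2/(R_1+R_2) = 23×33/80 = 9.49 V, R_Th = R_1‖R_2 = 19.4 kΩ.
Base-emitter loop: V_Th = I_B·R_Th + V_BE + (β+1)I_B·R_E, so I_B = (9.49 − 0.7) / (19.4 + 51×0.27) = 0.265 mA.
I_C = β·I_B = 50×0.265 = 13.3 mA, and I_E = (β+1)I_B = 13.5 mA.
V_CE = V_CC − I_C·R_C − I_E·R_E = 23 − 13.3×1.2 − 13.5×0.27 = 3.45 V.
V_CE = 3.45 V > 0.2 V confirms active-region operation.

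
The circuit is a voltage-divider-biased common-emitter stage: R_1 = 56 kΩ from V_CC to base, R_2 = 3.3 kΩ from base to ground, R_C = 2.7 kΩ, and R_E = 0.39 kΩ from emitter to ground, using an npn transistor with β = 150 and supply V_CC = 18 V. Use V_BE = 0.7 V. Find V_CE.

V_CE ≈ 16 V

Thevenize the base divider: V_Th = V_CC·R_2/(R_1+R_2) = 18×3.3/59.3 = 1 V, R_Th = R_1‖R_2 = 3.12 kΩ.
Base-emitter loop: V_Th = I_B·R_Th + V_BE + (β+1)I_B·R_E, so I_B = (1 − 0.7) / (3.12 + 151×0.39) = 0.00487 mA.
I_C = β·I_B = 150×0.00487 = 0.73 mA, and I_E = (β+1)I_B = 0.735 mA.
V_CE = V_CC − I_C·R_C − I_E·R_E = 18 − 0.73×2.7 − 0.735×0.39 = 15.7 V.
V_CE = 15.7 V > 0.2 V confirms active-region operation.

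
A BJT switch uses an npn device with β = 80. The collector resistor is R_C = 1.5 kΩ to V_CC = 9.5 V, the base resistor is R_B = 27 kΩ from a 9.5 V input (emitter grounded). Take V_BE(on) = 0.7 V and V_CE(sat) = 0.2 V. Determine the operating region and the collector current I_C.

Assume active: I_B = (9.5 − 0.7)/27 = 0.326 mA, giving I_C = β·I_B = 26.1 mA.
But then V_CE = 9.5 − 26.1×1.5 = -29.6 V < V_CE(sat) = 0.2 V — impossible in the active region.
So the transistor is saturated. With V_CE = 0.2 V, I_C = (V_CC − 0.2)/R_C = 9.3/1.5 = 6.2 mA.
Check: β·I_B = 26.1 mA > I_C = 6.2 mA, confirming saturation.

saturation; I_C ≈ 6.2 mA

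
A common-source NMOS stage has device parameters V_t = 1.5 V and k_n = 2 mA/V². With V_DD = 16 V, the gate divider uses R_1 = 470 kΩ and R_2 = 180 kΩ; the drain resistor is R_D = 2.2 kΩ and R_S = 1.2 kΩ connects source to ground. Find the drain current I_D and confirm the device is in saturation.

V_G = V_DD·R_2/(R_1+R_2) = 16×180/650 = 4.43 V.
Assume saturation: I_D = (k_n/2)(V_GS − V_t)² with V_GS = V_G − I_D·R_S = 4.43 − 1.2·I_D.
Substituting gives 1.44·I_D² − 8.03·I_D + 8.59 = 0, with roots I_D = 1.44 or 4.14 mA.
The root I_D = 4.14 mA gives V_GS = -0.534 V ≤ V_t, so take I_D = 1.44 mA.
Then V_GS = 2.7 V and V_DS = V_DD − I_D(R_D+R_S) = 16 − 1.44×3.4 = 11.1 V.
Saturation requires V_DS ≥ V_GS − V_t = 1.2 V; 11.1 ≥ 1.2 ✓.

I_D ≈ 1.4 mA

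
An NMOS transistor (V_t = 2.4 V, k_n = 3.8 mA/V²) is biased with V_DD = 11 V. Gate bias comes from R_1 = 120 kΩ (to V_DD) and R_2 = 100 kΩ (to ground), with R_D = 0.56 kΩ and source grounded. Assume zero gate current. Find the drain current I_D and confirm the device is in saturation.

I_D ≈ 13 mA

V_G = V_DD·R_2/(R_1+R_2) = 11×100/220 = 5 V. With the source grounded, V_GS = V_G = 5 V.
Assume saturation: I_D = (k_n/2)(V_GS − V_t)² = (3.8/2)×(5 − 2.4)² = 1.9×2.6² = 12.8 mA.
V_DS = V_DD − I_D·R_D = 11 − 12.8×0.56 = 3.81 V.
Saturation requires V_DS ≥ V_GS − V_t = 2.6 V; 3.81 ≥ 2.6 ✓.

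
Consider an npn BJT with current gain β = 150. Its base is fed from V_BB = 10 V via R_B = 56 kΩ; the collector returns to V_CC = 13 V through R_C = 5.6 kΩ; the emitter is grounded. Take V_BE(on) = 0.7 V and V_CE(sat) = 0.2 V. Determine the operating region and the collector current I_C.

Assume active: I_B = (10 − 0.7)/56 = 0.166 mA, giving I_C = β·I_B = 24.9 mA.
But then V_CE = 13 − 24.9×5.6 = -126 V < V_CE(sat) = 0.2 V — impossible in the active region.
So the transistor is saturated. With V_CE = 0.2 V, I_C = (V_CC − 0.2)/R_C = 12.8/5.6 = 2.29 mA.
Check: β·I_B = 24.9 mA > I_C = 2.29 mA, confirming saturation.

saturation; I_C ≈ 2.3 mA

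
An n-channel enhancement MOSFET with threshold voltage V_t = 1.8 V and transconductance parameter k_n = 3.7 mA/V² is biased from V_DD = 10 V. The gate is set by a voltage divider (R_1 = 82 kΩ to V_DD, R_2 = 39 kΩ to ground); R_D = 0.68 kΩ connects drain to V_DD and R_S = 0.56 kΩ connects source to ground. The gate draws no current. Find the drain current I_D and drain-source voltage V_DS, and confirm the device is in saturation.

V_G = V_DD·R_2/(R_1+R_2) = 10×39/121 = 3.22 V.
Assume saturation: I_D = (k_n/2)(V_GS − V_t)² with V_GS = V_G − I_D·R_S = 3.22 − 0.56·I_D.
Substituting gives 0.58·I_D² − 3.95·I_D + 3.75 = 0, with roots I_D = 1.14 or 5.67 mA.
The root I_D = 5.67 mA gives V_GS = 0.0499 V ≤ V_t, so take I_D = 1.14 mA.
Then V_GS = 2.58 V and V_DS = V_DD − I_D(R_D+R_S) = 10 − 1.14×1.24 = 8.59 V.
Saturation requires V_DS ≥ V_GS − V_t = 0.785 V; 8.59 ≥ 0.785 ✓.

I_D ≈ 1.1 mA, V_DS ≈ 8.6 V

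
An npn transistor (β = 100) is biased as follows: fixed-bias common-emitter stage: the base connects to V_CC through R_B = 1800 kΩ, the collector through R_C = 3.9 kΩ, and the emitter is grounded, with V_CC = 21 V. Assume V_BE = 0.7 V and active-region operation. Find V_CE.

V_CE ≈ 17 V

Base loop: V_CC = I_B·R_B + V_BE, so I_B = (21 − 0.7)/1800 kΩ = 0.0113 mA.
In the active region I_C = β·I_B = 100 × 0.0113 = 1.13 mA.
Collector loop: V_CE = V_CC − I_C·R_C = 21 − 1.13×3.9 = 16.6 V.
Since V_CE = 16.6 V > V_CE(sat) ≈ 0.2 V, the transistor is in the active region as assumed.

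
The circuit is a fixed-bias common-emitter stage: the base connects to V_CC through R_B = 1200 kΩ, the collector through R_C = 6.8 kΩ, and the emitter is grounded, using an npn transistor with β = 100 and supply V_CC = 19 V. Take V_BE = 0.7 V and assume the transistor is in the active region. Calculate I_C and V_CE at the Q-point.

Base loop: V_CC = I_B·R_B + V_BE, so I_B = (19 − 0.7)/1200 kΩ = 0.0153 mA.
In the active region I_C = β·I_B = 100 × 0.0153 = 1.53 mA.
Collector loop: V_CE = V_CC − I_C·R_C = 19 − 1.53×6.8 = 8.63 V.
Since V_CE = 8.63 V > V_CE(sat) ≈ 0.2 V, the transistor is in the active region as assumed.

I_C ≈ 1.5 mA, V_CE ≈ 8.6 V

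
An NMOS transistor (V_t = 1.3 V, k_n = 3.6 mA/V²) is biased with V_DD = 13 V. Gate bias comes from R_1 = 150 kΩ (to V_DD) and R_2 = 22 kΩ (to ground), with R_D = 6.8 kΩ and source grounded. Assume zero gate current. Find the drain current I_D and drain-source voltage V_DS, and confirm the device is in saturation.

I_D ≈ 0.24 mA, V_DS ≈ 11 V

V_G = V_DD·R_2/(R_1+R_2) = 13×22/172 = 1.66 V. With the source grounded, V_GS = V_G = 1.66 V.
Assume saturation: I_D = (k_n/2)(V_GS − V_t)² = (3.6/2)×(1.66 − 1.3)² = 1.8×0.363² = 0.237 mA.
V_DS = V_DD − I_D·R_D = 13 − 0.237×6.8 = 11.4 V.
Saturation requires V_DS ≥ V_GS − V_t = 0.363 V; 11.4 ≥ 0.363 ✓.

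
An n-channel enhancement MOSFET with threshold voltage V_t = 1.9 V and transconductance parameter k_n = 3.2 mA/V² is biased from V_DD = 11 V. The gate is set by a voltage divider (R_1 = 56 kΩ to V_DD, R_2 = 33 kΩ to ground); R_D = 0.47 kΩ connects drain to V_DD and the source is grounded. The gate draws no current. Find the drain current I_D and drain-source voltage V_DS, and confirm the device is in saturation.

I_D ≈ 7.6 mA, V_DS ≈ 7.4 V

V_G = V_DD·R_2/(R_1+R_2) = 11×33/89 = 4.08 V. With the source grounded, V_GS = V_G = 4.08 V.
Assume saturation: I_D = (k_n/2)(V_GS − V_t)² = (3.2/2)×(4.08 − 1.9)² = 1.6×2.18² = 7.59 mA.
V_DS = V_DD − I_D·R_D = 11 − 7.59×0.47 = 7.43 V.
Saturation requires V_DS ≥ V_GS − V_t = 2.18 V; 7.43 ≥ 2.18 ✓.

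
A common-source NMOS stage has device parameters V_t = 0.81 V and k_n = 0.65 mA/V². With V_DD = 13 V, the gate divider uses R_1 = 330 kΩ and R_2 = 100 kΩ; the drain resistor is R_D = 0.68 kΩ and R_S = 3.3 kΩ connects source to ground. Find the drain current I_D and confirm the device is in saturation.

I_D ≈ 0.35 mA

V_G = V_DD·R_2/(R_1+R_2) = 13×100/430 = 3.02 V.
Assume saturation: I_D = (k_n/2)(V_GS − V_t)² with V_GS = V_G − I_D·R_S = 3.02 − 3.3·I_D.
Substituting gives 3.54·I_D² − 5.75·I_D + 1.59 = 0, with roots I_D = 0.354 or 1.27 mA.
The root I_D = 1.27 mA gives V_GS = -1.17 V ≤ V_t, so take I_D = 0.354 mA.
Then V_GS = 1.85 V and V_DS = V_DD − I_D(R_D+R_S) = 13 − 0.354×3.98 = 11.6 V.
Saturation requires V_DS ≥ V_GS − V_t = 1.04 V; 11.6 ≥ 1.04 ✓.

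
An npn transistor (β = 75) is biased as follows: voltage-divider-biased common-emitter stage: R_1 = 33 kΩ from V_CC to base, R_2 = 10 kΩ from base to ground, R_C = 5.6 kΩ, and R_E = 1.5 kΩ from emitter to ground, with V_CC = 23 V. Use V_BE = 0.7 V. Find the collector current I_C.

Thevenize the base divider: V_Th = V_CC·R_2/(R_1+R_2) = 23×10/43 = 5.35 V, R_Th = R_1‖R_2 = 7.67 kΩ.
Base-emitter loop: V_Th = I_B·R_Th + V_BE + (β+1)I_B·R_E, so I_B = (5.35 − 0.7) / (7.67 + 76×1.5) = 0.0382 mA.
I_C = β·I_B = 75×0.0382 = 2.87 mA, and I_E = (β+1)I_B = 2.9 mA.
V_CE = V_CC − I_C·R_C − I_E·R_E = 23 − 2.87×5.6 − 2.9×1.5 = 2.6 V.
V_CE = 2.6 V > 0.2 V confirms active-region operation.

I_C ≈ 2.9 mA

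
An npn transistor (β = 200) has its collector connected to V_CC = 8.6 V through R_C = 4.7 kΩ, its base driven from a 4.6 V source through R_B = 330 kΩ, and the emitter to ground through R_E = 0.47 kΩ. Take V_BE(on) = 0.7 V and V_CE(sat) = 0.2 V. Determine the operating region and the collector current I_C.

Assume active: I_B = (4.6 − 0.7)/(330 + 201×0.47) = 0.00919 mA, I_C = β·I_B = 1.84 mA.
Then V_CE = 8.6 − 1.84×4.7 − 1.85×0.47 = -0.905 V < 0.2 V — the active assumption fails.
Re-solve with V_CE = 0.2 V. KCL at the emitter: V_E/R_E = (V_BB−0.7−V_E)/R_B + (V_CC−0.2−V_E)/R_C, giving V_E = 0.768 V.
I_C = (V_CC − 0.2 − V_E)/R_C = (8.4 − 0.768)/4.7 = 1.62 mA.
Check: I_B = (3.9 − 0.768)/330 = 0.00949 mA, and β·I_B = 1.9 mA > I_C, confirming saturation.

saturation; I_C ≈ 1.6 mA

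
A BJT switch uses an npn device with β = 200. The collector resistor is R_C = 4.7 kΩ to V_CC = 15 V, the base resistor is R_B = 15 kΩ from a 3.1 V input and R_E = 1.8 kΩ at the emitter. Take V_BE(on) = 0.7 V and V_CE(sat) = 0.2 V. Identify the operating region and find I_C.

Assume active. Base-emitter loop: I_B = (V_BB − V_BE)/(R_B + (β+1)R_E) = (3.1 − 0.7)/(15 + 201×1.8) = 0.00637 mA.
I_C = β·I_B = 200×0.00637 = 1.27 mA.
V_CE = V_CC − I_C·R_C − I_E·R_E = 15 − 1.27×4.7 − 1.28×1.8 = 6.71 V > V_CE(sat), so the active-region assumption holds.

active; I_C ≈ 1.3 mA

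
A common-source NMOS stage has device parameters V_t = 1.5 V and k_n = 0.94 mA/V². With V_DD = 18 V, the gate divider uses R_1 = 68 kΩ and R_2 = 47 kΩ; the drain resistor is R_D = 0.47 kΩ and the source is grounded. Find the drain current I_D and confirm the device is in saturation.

V_G = V_DD·R_2/(R_1+R_2) = 18×47/115 = 7.36 V. With the source grounded, V_GS = V_G = 7.36 V.
Assume saturation: I_D = (k_n/2)(V_GS − V_t)² = (0.94/2)×(7.36 − 1.5)² = 0.47×5.86² = 16.1 mA.
V_DS = V_DD − I_D·R_D = 18 − 16.1×0.47 = 10.4 V.
Saturation requires V_DS ≥ V_GS − V_t = 5.86 V; 10.4 ≥ 5.86 ✓.

I_D ≈ 16 mA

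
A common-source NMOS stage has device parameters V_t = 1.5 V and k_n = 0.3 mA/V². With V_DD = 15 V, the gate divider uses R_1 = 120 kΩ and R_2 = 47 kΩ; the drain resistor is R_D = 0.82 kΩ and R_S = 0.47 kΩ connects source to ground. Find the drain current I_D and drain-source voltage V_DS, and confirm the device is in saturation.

I_D ≈ 0.82 mA, V_DS ≈ 14 V

V_G = V_DD·R_2/(R_1+R_2) = 15×47/167 = 4.22 V.
Assume saturation: I_D = (k_n/2)(V_GS − V_t)² with V_GS = V_G − I_D·R_S = 4.22 − 0.47·I_D.
Substituting gives 0.0331·I_D² − 1.38·I_D + 1.11 = 0, with roots I_D = 0.819 or 40.9 mA.
The root I_D = 40.9 mA gives V_GS = -15 V ≤ V_t, so take I_D = 0.819 mA.
Then V_GS = 3.84 V and V_DS = V_DD − I_D(R_D+R_S) = 15 − 0.819×1.29 = 13.9 V.
Saturation requires V_DS ≥ V_GS − V_t = 2.34 V; 13.9 ≥ 2.34 ✓.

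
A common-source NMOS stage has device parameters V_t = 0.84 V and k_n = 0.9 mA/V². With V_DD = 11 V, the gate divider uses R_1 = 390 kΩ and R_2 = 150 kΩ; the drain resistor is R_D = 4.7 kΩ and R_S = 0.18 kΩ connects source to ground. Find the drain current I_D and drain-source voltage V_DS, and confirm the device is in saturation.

V_G = V_DD·R_2/(R_1+R_2) = 11×150/540 = 3.06 V.
Assume saturation: I_D = (k_n/2)(V_GS − V_t)² with V_GS = V_G − I_D·R_S = 3.06 − 0.18·I_D.
Substituting gives 0.0146·I_D² − 1.36·I_D + 2.21 = 0, with roots I_D = 1.65 or 91.5 mA.
The root I_D = 91.5 mA gives V_GS = -13.4 V ≤ V_t, so take I_D = 1.65 mA.
Then V_GS = 2.76 V and V_DS = V_DD − I_D(R_D+R_S) = 11 − 1.65×4.88 = 2.92 V.
Saturation requires V_DS ≥ V_GS − V_t = 1.92 V; 2.92 ≥ 1.92 ✓.

I_D ≈ 1.7 mA, V_DS ≈ 2.9 V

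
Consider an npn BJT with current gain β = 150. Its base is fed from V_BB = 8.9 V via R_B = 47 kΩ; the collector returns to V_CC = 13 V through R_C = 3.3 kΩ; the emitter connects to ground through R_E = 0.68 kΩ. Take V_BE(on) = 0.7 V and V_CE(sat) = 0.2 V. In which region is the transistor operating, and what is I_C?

saturation; I_C ≈ 3.2 mA

Assume active: I_B = (8.9 − 0.7)/(47 + 151×0.68) = 0.0548 mA, I_C = β·I_B = 8.22 mA.
Then V_CE = 13 − 8.22×3.3 − 8.27×0.68 = -19.7 V < 0.2 V — the active assumption fails.
Re-solve with V_CE = 0.2 V. KCL at the emitter: V_E/R_E = (V_BB−0.7−V_E)/R_B + (V_CC−0.2−V_E)/R_C, giving V_E = 2.26 V.
I_C = (V_CC − 0.2 − V_E)/R_C = (12.8 − 2.26)/3.3 = 3.19 mA.
Check: I_B = (8.2 − 2.26)/47 = 0.126 mA, and β·I_B = 19 mA > I_C, confirming saturation.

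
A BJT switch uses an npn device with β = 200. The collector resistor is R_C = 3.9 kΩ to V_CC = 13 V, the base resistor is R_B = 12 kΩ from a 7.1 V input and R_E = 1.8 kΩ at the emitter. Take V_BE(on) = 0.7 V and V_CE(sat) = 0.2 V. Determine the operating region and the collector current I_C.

saturation; I_C ≈ 2.2 mA

Assume active: I_B = (7.1 − 0.7)/(12 + 201×1.8) = 0.0171 mA, I_C = β·I_B = 3.42 mA.
Then V_CE = 13 − 3.42×3.9 − 3.44×1.8 = -6.55 V < 0.2 V — the active assumption fails.
Re-solve with V_CE = 0.2 V. KCL at the emitter: V_E/R_E = (V_BB−0.7−V_E)/R_B + (V_CC−0.2−V_E)/R_C, giving V_E = 4.26 V.
I_C = (V_CC − 0.2 − V_E)/R_C = (12.8 − 4.26)/3.9 = 2.19 mA.
Check: I_B = (6.4 − 4.26)/12 = 0.178 mA, and β·I_B = 35.6 mA > I_C, confirming saturation.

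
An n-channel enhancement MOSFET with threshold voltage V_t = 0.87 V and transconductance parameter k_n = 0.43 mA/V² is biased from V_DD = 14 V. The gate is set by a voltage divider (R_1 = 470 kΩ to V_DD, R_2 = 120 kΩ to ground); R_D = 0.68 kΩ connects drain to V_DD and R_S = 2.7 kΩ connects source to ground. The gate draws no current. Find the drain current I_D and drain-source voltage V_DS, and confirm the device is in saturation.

V_G = V_DD·R_2/(R_1+R_2) = 14×120/590 = 2.85 V.
Assume saturation: I_D = (k_n/2)(V_GS − V_t)² with V_GS = V_G − I_D·R_S = 2.85 − 2.7·I_D.
Substituting gives 1.57·I_D² − 3.3·I_D + 0.841 = 0, with roots I_D = 0.297 or 1.81 mA.
The root I_D = 1.81 mA gives V_GS = -2.03 V ≤ V_t, so take I_D = 0.297 mA.
Then V_GS = 2.05 V and V_DS = V_DD − I_D(R_D+R_S) = 14 − 0.297×3.38 = 13 V.
Saturation requires V_DS ≥ V_GS − V_t = 1.18 V; 13 ≥ 1.18 ✓.

I_D ≈ 0.3 mA, V_DS ≈ 13 V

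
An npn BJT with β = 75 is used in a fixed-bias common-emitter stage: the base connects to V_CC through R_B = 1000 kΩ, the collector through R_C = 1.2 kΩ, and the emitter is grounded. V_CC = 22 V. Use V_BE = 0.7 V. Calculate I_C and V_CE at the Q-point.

Base loop: V_CC = I_B·R_B + V_BE, so I_B = (22 − 0.7)/1000 kΩ = 0.0213 mA.
In the active region I_C = β·I_B = 75 × 0.0213 = 1.6 mA.
Collector loop: V_CE = V_CC − I_C·R_C = 22 − 1.6×1.2 = 20.1 V.
Since V_CE = 20.1 V > V_CE(sat) ≈ 0.2 V, the transistor is in the active region as assumed.

I_C ≈ 1.6 mA, V_CE ≈ 20 V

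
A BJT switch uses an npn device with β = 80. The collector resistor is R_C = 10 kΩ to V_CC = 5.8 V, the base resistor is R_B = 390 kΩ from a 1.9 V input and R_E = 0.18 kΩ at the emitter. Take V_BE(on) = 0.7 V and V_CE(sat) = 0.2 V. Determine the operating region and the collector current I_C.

active; I_C ≈ 0.24 mA

Assume active. Base-emitter loop: I_B = (V_BB − V_BE)/(R_B + (β+1)R_E) = (1.9 − 0.7)/(390 + 81×0.18) = 0.00297 mA.
I_C = β·I_B = 80×0.00297 = 0.237 mA.
V_CE = V_CC − I_C·R_C − I_E·R_E = 5.8 − 0.237×10 − 0.24×0.18 = 3.38 V > V_CE(sat), so the active-region assumption holds.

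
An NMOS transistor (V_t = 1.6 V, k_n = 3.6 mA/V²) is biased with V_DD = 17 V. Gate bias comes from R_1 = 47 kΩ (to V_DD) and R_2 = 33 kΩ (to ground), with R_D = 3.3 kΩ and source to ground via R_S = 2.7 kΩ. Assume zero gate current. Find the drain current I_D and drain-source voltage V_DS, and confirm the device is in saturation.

I_D ≈ 1.7 mA, V_DS ≈ 7.1 V

V_G = V_DD·R_2/(R_1+R_2) = 17×33/80 = 7.01 V.
Assume saturation: I_D = (k_n/2)(V_GS − V_t)² with V_GS = V_G − I_D·R_S = 7.01 − 2.7·I_D.
Substituting gives 13.1·I_D² − 53.6·I_D + 52.7 = 0, with roots I_D = 1.65 or 2.44 mA.
The root I_D = 2.44 mA gives V_GS = 0.437 V ≤ V_t, so take I_D = 1.65 mA.
Then V_GS = 2.56 V and V_DS = V_DD − I_D(R_D+R_S) = 17 − 1.65×6 = 7.1 V.
Saturation requires V_DS ≥ V_GS − V_t = 0.957 V; 7.1 ≥ 0.957 ✓.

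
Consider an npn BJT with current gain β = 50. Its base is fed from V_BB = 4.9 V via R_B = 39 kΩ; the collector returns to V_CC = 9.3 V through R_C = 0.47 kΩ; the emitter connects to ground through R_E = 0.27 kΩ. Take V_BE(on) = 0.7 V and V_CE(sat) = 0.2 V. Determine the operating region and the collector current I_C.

Assume active. Base-emitter loop: I_B = (V_BB − V_BE)/(R_B + (β+1)R_E) = (4.9 − 0.7)/(39 + 51×0.27) = 0.0796 mA.
I_C = β·I_B = 50×0.0796 = 3.98 mA.
V_CE = V_CC − I_C·R_C − I_E·R_E = 9.3 − 3.98×0.47 − 4.06×0.27 = 6.33 V > V_CE(sat), so the active-region assumption holds.

active; I_C ≈ 4 mA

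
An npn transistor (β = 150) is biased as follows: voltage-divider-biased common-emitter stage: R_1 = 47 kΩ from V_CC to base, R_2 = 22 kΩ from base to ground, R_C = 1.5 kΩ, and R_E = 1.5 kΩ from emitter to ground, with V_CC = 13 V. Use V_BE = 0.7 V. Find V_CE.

Thevenize the base divider: V_Th = V_CC·R_2/(R_1+R_2) = 13×22/69 = 4.14 V, R_Th = R_1‖R_2 = 15 kΩ.
Base-emitter loop: V_Th = I_B·R_Th + V_BE + (β+1)I_B·R_E, so I_B = (4.14 − 0.7) / (15 + 151×1.5) = 0.0143 mA.
I_C = β·I_B = 150×0.0143 = 2.14 mA, and I_E = (β+1)I_B = 2.15 mA.
V_CE = V_CC − I_C·R_C − I_E·R_E = 13 − 2.14×1.5 − 2.15×1.5 = 6.56 V.
V_CE = 6.56 V > 0.2 V confirms active-region operation.

V_CE ≈ 6.6 V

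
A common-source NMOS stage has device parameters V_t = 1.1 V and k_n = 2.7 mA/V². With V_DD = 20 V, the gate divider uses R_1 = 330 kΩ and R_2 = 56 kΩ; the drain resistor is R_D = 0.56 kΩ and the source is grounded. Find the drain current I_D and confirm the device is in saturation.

V_G = V_DD·R_2/(R_1+R_2) = 20×56/386 = 2.9 V. With the source grounded, V_GS = V_G = 2.9 V.
Assume saturation: I_D = (k_n/2)(V_GS − V_t)² = (2.7/2)×(2.9 − 1.1)² = 1.35×1.8² = 4.38 mA.
V_DS = V_DD − I_D·R_D = 20 − 4.38×0.56 = 17.5 V.
Saturation requires V_DS ≥ V_GS − V_t = 1.8 V; 17.5 ≥ 1.8 ✓.

I_D ≈ 4.4 mA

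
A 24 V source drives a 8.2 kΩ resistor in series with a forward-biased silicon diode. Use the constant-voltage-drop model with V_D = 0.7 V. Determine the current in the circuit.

KVL around the loop: 24 = V_D + I·R = 0.7 + I × 8.2 kΩ.
So I = (24 − 0.7) / 8.2 kΩ = 23.3 / 8.2 = 2.84 mA.

I ≈ 2.8 mA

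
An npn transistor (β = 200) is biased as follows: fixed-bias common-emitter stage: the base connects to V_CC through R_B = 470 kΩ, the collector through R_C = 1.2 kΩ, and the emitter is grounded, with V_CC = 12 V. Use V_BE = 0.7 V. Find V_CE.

Base loop: V_CC = I_B·R_B + V_BE, so I_B = (12 − 0.7)/470 kΩ = 0.024 mA.
In the active region I_C = β·I_B = 200 × 0.024 = 4.81 mA.
Collector loop: V_CE = V_CC − I_C·R_C = 12 − 4.81×1.2 = 6.23 V.
Since V_CE = 6.23 V > V_CE(sat) ≈ 0.2 V, the transistor is in the active region as assumed.

V_CE ≈ 6.2 V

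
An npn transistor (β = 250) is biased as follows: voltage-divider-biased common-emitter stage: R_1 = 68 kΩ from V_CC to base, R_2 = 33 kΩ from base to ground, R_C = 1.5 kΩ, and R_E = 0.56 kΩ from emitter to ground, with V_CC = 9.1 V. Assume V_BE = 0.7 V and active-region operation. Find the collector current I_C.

I_C ≈ 3.5 mA

Thevenize the base divider: V_Th = V_CC·R_2/(R_1+R_2) = 9.1×33/101 = 2.97 V, R_Th = R_1‖R_2 = 22.2 kΩ.
Base-emitter loop: V_Th = I_B·R_Th + V_BE + (β+1)I_B·R_E, so I_B = (2.97 − 0.7) / (22.2 + 251×0.56) = 0.014 mA.
I_C = β·I_B = 250×0.014 = 3.49 mA, and I_E = (β+1)I_B = 3.51 mA.
V_CE = V_CC − I_C·R_C − I_E·R_E = 9.1 − 3.49×1.5 − 3.51×0.56 = 1.9 V.
V_CE = 1.9 V > 0.2 V confirms active-region operation.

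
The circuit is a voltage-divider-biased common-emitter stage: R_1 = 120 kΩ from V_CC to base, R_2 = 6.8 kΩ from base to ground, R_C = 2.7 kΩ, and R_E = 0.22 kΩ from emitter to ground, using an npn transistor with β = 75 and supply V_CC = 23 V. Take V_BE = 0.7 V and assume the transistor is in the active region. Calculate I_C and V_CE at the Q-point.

I_C ≈ 1.7 mA, V_CE ≈ 18 V

Thevenize the base divider: V_Th = V_CC·R_2/(R_1+R_2) = 23×6.8/127 = 1.23 V, R_Th = R_1‖R_2 = 6.44 kΩ.
Base-emitter loop: V_Th = I_B·R_Th + V_BE + (β+1)I_B·R_E, so I_B = (1.23 − 0.7) / (6.44 + 76×0.22) = 0.023 mA.
I_C = β·I_B = 75×0.023 = 1.73 mA, and I_E = (β+1)I_B = 1.75 mA.
V_CE = V_CC − I_C·R_C − I_E·R_E = 23 − 1.73×2.7 − 1.75×0.22 = 17.9 V.
V_CE = 17.9 V > 0.2 V confirms active-region operation.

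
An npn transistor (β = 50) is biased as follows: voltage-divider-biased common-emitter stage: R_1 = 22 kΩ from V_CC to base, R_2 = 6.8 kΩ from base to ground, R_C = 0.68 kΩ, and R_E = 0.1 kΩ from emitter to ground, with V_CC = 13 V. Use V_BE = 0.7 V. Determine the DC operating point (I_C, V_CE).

Thevenize the base divider: V_Th = V_CC·R_2/(R_1+R_2) = 13×6.8/28.8 = 3.07 V, R_Th = R_1‖R_2 = 5.19 kΩ.
Base-emitter loop: V_Th = I_B·R_Th + V_BE + (β+1)I_B·R_E, so I_B = (3.07 − 0.7) / (5.19 + 51×0.1) = 0.23 mA.
I_C = β·I_B = 50×0.23 = 11.5 mA, and I_E = (β+1)I_B = 11.7 mA.
V_CE = V_CC − I_C·R_C − I_E·R_E = 13 − 11.5×0.68 − 11.7×0.1 = 4 V.
V_CE = 4 V > 0.2 V confirms active-region operation.

I_C ≈ 12 mA, V_CE ≈ 4 V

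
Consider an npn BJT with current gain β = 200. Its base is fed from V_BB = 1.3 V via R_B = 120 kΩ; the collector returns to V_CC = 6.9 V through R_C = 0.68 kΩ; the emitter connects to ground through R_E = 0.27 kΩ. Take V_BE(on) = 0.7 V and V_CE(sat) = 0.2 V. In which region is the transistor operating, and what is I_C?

Assume active. Base-emitter loop: I_B = (V_BB − V_BE)/(R_B + (β+1)R_E) = (1.3 − 0.7)/(120 + 201×0.27) = 0.00344 mA.
I_C = β·I_B = 200×0.00344 = 0.689 mA.
V_CE = V_CC − I_C·R_C − I_E·R_E = 6.9 − 0.689×0.68 − 0.692×0.27 = 6.24 V > V_CE(sat), so the active-region assumption holds.

active; I_C ≈ 0.69 mA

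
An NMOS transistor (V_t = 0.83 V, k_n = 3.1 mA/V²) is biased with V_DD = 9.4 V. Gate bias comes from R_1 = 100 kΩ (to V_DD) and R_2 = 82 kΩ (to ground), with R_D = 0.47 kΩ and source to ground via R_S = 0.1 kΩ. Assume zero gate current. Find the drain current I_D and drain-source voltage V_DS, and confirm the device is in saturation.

V_G = V_DD·R_2/(R_1+R_2) = 9.4×82/182 = 4.24 V.
Assume saturation: I_D = (k_n/2)(V_GS − V_t)² with V_GS = V_G − I_D·R_S = 4.24 − 0.1·I_D.
Substituting gives 0.0155·I_D² − 2.06·I_D + 18 = 0, with roots I_D = 9.41 or 123 mA.
The root I_D = 123 mA gives V_GS = -8.09 V ≤ V_t, so take I_D = 9.41 mA.
Then V_GS = 3.29 V and V_DS = V_DD − I_D(R_D+R_S) = 9.4 − 9.41×0.57 = 4.04 V.
Saturation requires V_DS ≥ V_GS − V_t = 2.46 V; 4.04 ≥ 2.46 ✓.

I_D ≈ 9.4 mA, V_DS ≈ 4 V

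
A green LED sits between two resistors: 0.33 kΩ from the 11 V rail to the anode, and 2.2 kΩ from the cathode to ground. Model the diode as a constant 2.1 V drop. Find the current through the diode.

I ≈ 3.5 mA

The two resistors are in series with the diode, so KVL gives 11 = I·0.33 + 2.1 + I·2.2.
I = (11 − 2.1) / (0.33 + 2.2) kΩ = 8.9 / 2.53 = 3.52 mA.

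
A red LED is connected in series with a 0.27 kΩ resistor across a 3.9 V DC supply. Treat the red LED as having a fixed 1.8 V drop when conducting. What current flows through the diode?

KVL around the loop: 3.9 = V_D + I·R = 1.8 + I × 0.27 kΩ.
So I = (3.9 − 1.8) / 0.27 kΩ = 2.1 / 0.27 = 7.78 mA.

I ≈ 7.8 mA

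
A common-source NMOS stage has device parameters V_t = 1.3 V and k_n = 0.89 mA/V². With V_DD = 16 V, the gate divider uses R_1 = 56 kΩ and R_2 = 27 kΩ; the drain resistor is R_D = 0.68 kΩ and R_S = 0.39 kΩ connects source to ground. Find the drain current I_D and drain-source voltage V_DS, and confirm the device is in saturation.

I_D ≈ 3.2 mA, V_DS ≈ 13 V

V_G = V_DD·R_2/(R_1+R_2) = 16×27/83 = 5.2 V.
Assume saturation: I_D = (k_n/2)(V_GS − V_t)² with V_GS = V_G − I_D·R_S = 5.2 − 0.39·I_D.
Substituting gives 0.0677·I_D² − 2.36·I_D + 6.79 = 0, with roots I_D = 3.17 or 31.6 mA.
The root I_D = 31.6 mA gives V_GS = -7.13 V ≤ V_t, so take I_D = 3.17 mA.
Then V_GS = 3.97 V and V_DS = V_DD − I_D(R_D+R_S) = 16 − 3.17×1.07 = 12.6 V.
Saturation requires V_DS ≥ V_GS − V_t = 2.67 V; 12.6 ≥ 2.67 ✓.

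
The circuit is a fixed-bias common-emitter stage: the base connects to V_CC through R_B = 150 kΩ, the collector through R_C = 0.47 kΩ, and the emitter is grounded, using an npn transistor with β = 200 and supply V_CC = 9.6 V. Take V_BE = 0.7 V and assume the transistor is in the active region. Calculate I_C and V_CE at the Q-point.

Base loop: V_CC = I_B·R_B + V_BE, so I_B = (9.6 − 0.7)/150 kΩ = 0.0593 mA.
In the active region I_C = β·I_B = 200 × 0.0593 = 11.9 mA.
Collector loop: V_CE = V_CC − I_C·R_C = 9.6 − 11.9×0.47 = 4.02 V.
Since V_CE = 4.02 V > V_CE(sat) ≈ 0.2 V, the transistor is in the active region as assumed.

I_C ≈ 12 mA, V_CE ≈ 4 V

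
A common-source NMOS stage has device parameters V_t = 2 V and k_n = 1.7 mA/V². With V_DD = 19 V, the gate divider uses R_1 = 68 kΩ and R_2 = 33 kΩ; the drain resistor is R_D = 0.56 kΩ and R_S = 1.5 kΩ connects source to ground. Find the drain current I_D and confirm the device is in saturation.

I_D ≈ 1.8 mA

V_G = V_DD·R_2/(R_1+R_2) = 19×33/101 = 6.21 V.
Assume saturation: I_D = (k_n/2)(V_GS − V_t)² with V_GS = V_G − I_D·R_S = 6.21 − 1.5·I_D.
Substituting gives 1.91·I_D² − 11.7·I_D + 15.1 = 0, with roots I_D = 1.83 or 4.31 mA.
The root I_D = 4.31 mA gives V_GS = -0.251 V ≤ V_t, so take I_D = 1.83 mA.
Then V_GS = 3.47 V and V_DS = V_DD − I_D(R_D+R_S) = 19 − 1.83×2.06 = 15.2 V.
Saturation requires V_DS ≥ V_GS − V_t = 1.47 V; 15.2 ≥ 1.47 ✓.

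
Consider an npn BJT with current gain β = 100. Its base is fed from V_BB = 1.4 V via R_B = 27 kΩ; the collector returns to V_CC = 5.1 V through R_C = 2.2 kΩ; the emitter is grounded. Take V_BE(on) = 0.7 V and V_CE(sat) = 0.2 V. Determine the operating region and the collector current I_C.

saturation; I_C ≈ 2.2 mA

Assume active: I_B = (1.4 − 0.7)/27 = 0.0259 mA, giving I_C = β·I_B = 2.59 mA.
But then V_CE = 5.1 − 2.59×2.2 = -0.604 V < V_CE(sat) = 0.2 V — impossible in the active region.
So the transistor is saturated. With V_CE = 0.2 V, I_C = (V_CC − 0.2)/R_C = 4.9/2.2 = 2.23 mA.
Check: β·I_B = 2.59 mA > I_C = 2.23 mA, confirming saturation.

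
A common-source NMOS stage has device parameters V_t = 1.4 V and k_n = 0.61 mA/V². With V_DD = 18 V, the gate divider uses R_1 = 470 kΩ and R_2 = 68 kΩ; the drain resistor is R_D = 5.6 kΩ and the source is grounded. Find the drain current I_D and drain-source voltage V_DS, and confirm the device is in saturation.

V_G = V_DD·R_2/(R_1+R_2) = 18×68/538 = 2.28 V. With the source grounded, V_GS = V_G = 2.28 V.
Assume saturation: I_D = (k_n/2)(V_GS − V_t)² = (0.61/2)×(2.28 − 1.4)² = 0.305×0.875² = 0.234 mA.
V_DS = V_DD − I_D·R_D = 18 − 0.234×5.6 = 16.7 V.
Saturation requires V_DS ≥ V_GS − V_t = 0.875 V; 16.7 ≥ 0.875 ✓.

I_D ≈ 0.23 mA, V_DS ≈ 17 V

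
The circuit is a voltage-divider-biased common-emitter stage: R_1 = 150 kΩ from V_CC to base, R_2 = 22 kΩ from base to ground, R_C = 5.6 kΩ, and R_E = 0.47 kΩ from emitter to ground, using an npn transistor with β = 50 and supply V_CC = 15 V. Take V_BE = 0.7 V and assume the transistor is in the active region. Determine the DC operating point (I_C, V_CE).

Thevenize the base divider: V_Th = V_CC·R_2/(R_1+R_2) = 15×22/172 = 1.92 V, R_Th = R_1‖R_2 = 19.2 kΩ.
Base-emitter loop: V_Th = I_B·R_Th + V_BE + (β+1)I_B·R_E, so I_B = (1.92 − 0.7) / (19.2 + 51×0.47) = 0.0282 mA.
I_C = β·I_B = 50×0.0282 = 1.41 mA, and I_E = (β+1)I_B = 1.44 mA.
V_CE = V_CC − I_C·R_C − I_E·R_E = 15 − 1.41×5.6 − 1.44×0.47 = 6.42 V.
V_CE = 6.42 V > 0.2 V confirms active-region operation.

I_C ≈ 1.4 mA, V_CE ≈ 6.4 V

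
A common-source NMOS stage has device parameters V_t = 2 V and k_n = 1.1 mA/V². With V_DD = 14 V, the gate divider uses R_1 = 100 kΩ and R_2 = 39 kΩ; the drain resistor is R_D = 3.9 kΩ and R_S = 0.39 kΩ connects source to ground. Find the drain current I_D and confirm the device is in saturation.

V_G = V_DD·R_2/(R_1+R_2) = 14×39/139 = 3.93 V.
Assume saturation: I_D = (k_n/2)(V_GS − V_t)² with V_GS = V_G − I_D·R_S = 3.93 − 0.39·I_D.
Substituting gives 0.0837·I_D² − 1.83·I_D + 2.04 = 0, with roots I_D = 1.18 or 20.7 mA.
The root I_D = 20.7 mA gives V_GS = -4.13 V ≤ V_t, so take I_D = 1.18 mA.
Then V_GS = 3.47 V and V_DS = V_DD − I_D(R_D+R_S) = 14 − 1.18×4.29 = 8.92 V.
Saturation requires V_DS ≥ V_GS − V_t = 1.47 V; 8.92 ≥ 1.47 ✓.

I_D ≈ 1.2 mA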